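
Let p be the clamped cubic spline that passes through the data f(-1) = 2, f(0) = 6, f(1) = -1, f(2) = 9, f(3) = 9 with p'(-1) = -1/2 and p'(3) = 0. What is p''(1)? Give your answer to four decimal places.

With σ_i denoting the second derivative at x_i, h_i = 1, 1, 1, 1, and Δ_i = (y_(i+1) − y_i)/h_i = 4, -7, 10, 0:
  1·σ_0 + 4·σ_1 + 1·σ_2 = 6(Δ_1 - Δ_0) = -66
  1·σ_1 + 4·σ_2 + 1·σ_3 = 6(Δ_2 - Δ_1) = 102
  1·σ_2 + 4·σ_3 + 1·σ_4 = 6(Δ_3 - Δ_2) = -60
Clamped end conditions give two more equations: 2h_0·σ_0 + h_0·σ_1 = 6(Δ_0 - p'(-1)) = 27 and h_3·σ_3 + 2h_3·σ_4 = 6(p'(3) - Δ_3) = 0.
Solving the tridiagonal system: σ_0 = 1723/56, σ_1 = -967/28, σ_2 = 331/8, σ_3 = -811/28, σ_4 = 811/56.

41.3750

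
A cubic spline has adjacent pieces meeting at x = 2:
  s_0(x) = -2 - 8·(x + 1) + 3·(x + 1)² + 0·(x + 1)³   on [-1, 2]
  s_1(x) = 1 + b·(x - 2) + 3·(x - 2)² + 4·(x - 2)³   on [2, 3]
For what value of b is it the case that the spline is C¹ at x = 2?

s_0'(x) = -8 + 6·(x + 1) + 0·(x + 1)², so s_0'(2) = 10. On the right, s_1'(2) = b, so b = 10.

10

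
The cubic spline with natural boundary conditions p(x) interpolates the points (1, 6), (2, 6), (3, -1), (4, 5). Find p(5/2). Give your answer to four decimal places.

Write m_i for p''(x_i). With h_i = 1, 1, 1 and divided differences Δ_i = 0, -7, 6, the continuity of p' gives the tridiagonal system
  1·m_0 + 4·m_1 + 1·m_2 = 6(Δ_1 - Δ_0) = -42
  1·m_1 + 4·m_2 + 1·m_3 = 6(Δ_2 - Δ_1) = 78
Natural end conditions: m_0 = m_3 = 0.
Solving: m_0 = 0, m_1 = -82/5, m_2 = 118/5, m_3 = 0.
On [2, 3], p(x) = 6 - 82/15·(x - 2) - 41/5·(x - 2)² + 20/3·(x - 2)³.
With (x - 2) = 1/2: p(5/2) = 41/20.

2.0500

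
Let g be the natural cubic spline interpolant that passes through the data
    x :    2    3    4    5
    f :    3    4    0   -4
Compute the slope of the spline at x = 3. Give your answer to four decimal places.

-1.6667

Let σ_i = g''(x_i). Step sizes h_i = 1, 1, 1; slopes of the chords Δ_i = (y_(i+1) - y_i)/h_i = 1, -4, -4.
  1·σ_0 + 4·σ_1 + 1·σ_2 = 6(Δ_1 - Δ_0) = -30
  1·σ_1 + 4·σ_2 + 1·σ_3 = 6(Δ_2 - Δ_1) = 0
Natural end conditions: σ_0 = σ_3 = 0.
Hence σ_0 = 0, σ_1 = -8, σ_2 = 2, σ_3 = 0.
On [3, 4], g'(x) = b_1 + 2c_1·(x - 3) + 3d_1·(x - 3)² with b_1 = Δ_1 - h_1(2σ_1 + σ_2)/6 = -5/3, c_1 = σ_1/2 = -4, d_1 = (σ_2 - σ_1)/(6h_1) = 5/3. So g'(3) = -5/3.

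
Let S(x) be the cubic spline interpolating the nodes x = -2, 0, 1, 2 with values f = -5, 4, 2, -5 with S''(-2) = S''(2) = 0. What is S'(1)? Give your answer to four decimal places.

-4.9565

With M_i denoting the second derivative at x_i, h_i = 2, 1, 1, and Δ_i = (y_(i+1) − y_i)/h_i = 9/2, -2, -7:
  2·M_0 + 6·M_1 + 1·M_2 = 6(Δ_1 - Δ_0) = -39
  1·M_1 + 4·M_2 + 1·M_3 = 6(Δ_2 - Δ_1) = -30
Natural end conditions: M_0 = M_3 = 0.
Solving: M_0 = 0, M_1 = -126/23, M_2 = -141/23, M_3 = 0.
On [1, 2], S'(x) = b_2 + 2c_2·(x - 1) + 3d_2·(x - 1)² with b_2 = Δ_2 - h_2(2M_2 + M_3)/6 = -114/23, c_2 = M_2/2 = -141/46, d_2 = (M_3 - M_2)/(6h_2) = 47/46. So S'(1) = -114/23.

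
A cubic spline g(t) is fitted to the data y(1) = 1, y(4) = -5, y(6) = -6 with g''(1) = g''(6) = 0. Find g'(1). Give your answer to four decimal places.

With m_i denoting the second derivative at x_i, h_i = 3, 2, and Δ_i = (y_(i+1) − y_i)/h_i = -2, -1/2:
  3·m_0 + 10·m_1 + 2·m_2 = 6(Δ_1 - Δ_0) = 9
Natural end conditions: m_0 = m_2 = 0.
Hence m_0 = 0, m_1 = 9/10, m_2 = 0.
On [1, 4], g'(t) = b_0 + 2c_0·(t - 1) + 3d_0·(t - 1)² with b_0 = Δ_0 - h_0(2m_0 + m_1)/6 = -49/20, c_0 = m_0/2 = 0, d_0 = (m_1 - m_0)/(6h_0) = 1/20. So g'(1) = -49/20.

-2.4500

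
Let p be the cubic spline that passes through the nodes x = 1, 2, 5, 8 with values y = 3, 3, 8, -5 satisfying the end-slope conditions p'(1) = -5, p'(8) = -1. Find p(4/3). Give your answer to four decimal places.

2.0514

Let σ_i = p''(x_i). Step sizes h_i = 1, 3, 3; slopes of the chords Δ_i = (y_(i+1) - y_i)/h_i = 0, 5/3, -13/3.
  1·σ_0 + 8·σ_1 + 3·σ_2 = 6(Δ_1 - Δ_0) = 10
  3·σ_1 + 12·σ_2 + 3·σ_3 = 6(Δ_2 - Δ_1) = -36
Clamped end conditions give two more equations: 2h_0·σ_0 + h_0·σ_1 = 6(Δ_0 - p'(1)) = 30 and h_2·σ_2 + 2h_2·σ_3 = 6(p'(8) - Δ_2) = 20.
Forward elimination and back-substitution give σ_0 = 446/31, σ_1 = 38/31, σ_2 = -440/93, σ_3 = 530/93.
On [1, 2], p(x) = 3 - 5·(x - 1) + 223/31·(x - 1)² - 68/31·(x - 1)³.
With (x - 1) = 1/3: p(4/3) = 1717/837.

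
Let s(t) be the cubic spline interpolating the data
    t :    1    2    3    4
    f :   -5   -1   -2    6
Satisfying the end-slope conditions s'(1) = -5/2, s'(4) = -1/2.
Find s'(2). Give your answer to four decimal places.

1.6333

With σ_i denoting the second derivative at x_i, h_i = 1, 1, 1, and Δ_i = (y_(i+1) − y_i)/h_i = 4, -1, 8:
  1·σ_0 + 4·σ_1 + 1·σ_2 = 6(Δ_1 - Δ_0) = -30
  1·σ_1 + 4·σ_2 + 1·σ_3 = 6(Δ_2 - Δ_1) = 54
Clamped end conditions give two more equations: 2h_0·σ_0 + h_0·σ_1 = 6(Δ_0 - s'(1)) = 39 and h_2·σ_2 + 2h_2·σ_3 = 6(s'(4) - Δ_2) = -51.
Forward elimination and back-substitution give σ_0 = 461/15, σ_1 = -337/15, σ_2 = 437/15, σ_3 = -601/15.
On [2, 3], s'(t) = b_1 + 2c_1·(t - 2) + 3d_1·(t - 2)² with b_1 = Δ_1 - h_1(2σ_1 + σ_2)/6 = 49/30, c_1 = σ_1/2 = -337/30, d_1 = (σ_2 - σ_1)/(6h_1) = 43/5. So s'(2) = 49/30.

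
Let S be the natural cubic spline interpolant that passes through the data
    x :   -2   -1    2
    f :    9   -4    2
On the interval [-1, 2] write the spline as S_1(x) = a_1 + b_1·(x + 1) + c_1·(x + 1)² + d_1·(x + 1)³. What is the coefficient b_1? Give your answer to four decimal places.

-9.2500

With m_i denoting the second derivative at x_i, h_i = 1, 3, and Δ_i = (y_(i+1) − y_i)/h_i = -13, 2:
  1·m_0 + 8·m_1 + 3·m_2 = 6(Δ_1 - Δ_0) = 90
Natural end conditions: m_0 = m_2 = 0.
Forward elimination and back-substitution give m_0 = 0, m_1 = 45/4, m_2 = 0.
On [-1, 2], with S_1(x) = a_1 + b_1·(x + 1) + c_1·(x + 1)² + d_1·(x + 1)³: c_1 = m_1/2 = 45/8, d_1 = (m_2 - m_1)/(6h_1) = -5/8, b_1 = Δ_1 - h_1(2m_1 + m_2)/6 = -37/4.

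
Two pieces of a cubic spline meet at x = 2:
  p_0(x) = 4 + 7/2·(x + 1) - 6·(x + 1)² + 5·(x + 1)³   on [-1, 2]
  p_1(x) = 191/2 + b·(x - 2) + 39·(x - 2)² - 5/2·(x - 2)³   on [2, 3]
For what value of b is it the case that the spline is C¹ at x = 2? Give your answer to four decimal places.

p_0'(x) = 7/2 - 12·(x + 1) + 15·(x + 1)², so p_0'(2) = 205/2. On the right, p_1'(2) = b, so b = 205/2.

102.5000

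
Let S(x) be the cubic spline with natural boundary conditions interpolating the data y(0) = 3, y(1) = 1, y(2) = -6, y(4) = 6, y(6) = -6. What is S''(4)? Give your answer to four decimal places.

Let m_i = S''(x_i). Step sizes h_i = 1, 1, 2, 2; slopes of the chords Δ_i = (y_(i+1) - y_i)/h_i = -2, -7, 6, -6.
  1·m_0 + 4·m_1 + 1·m_2 = 6(Δ_1 - Δ_0) = -30
  1·m_1 + 6·m_2 + 2·m_3 = 6(Δ_2 - Δ_1) = 78
  2·m_2 + 8·m_3 + 2·m_4 = 6(Δ_3 - Δ_2) = -72
Natural end conditions: m_0 = m_4 = 0.
Solving: m_0 = 0, m_1 = -87/7, m_2 = 138/7, m_3 = -195/14, m_4 = 0.

-13.9286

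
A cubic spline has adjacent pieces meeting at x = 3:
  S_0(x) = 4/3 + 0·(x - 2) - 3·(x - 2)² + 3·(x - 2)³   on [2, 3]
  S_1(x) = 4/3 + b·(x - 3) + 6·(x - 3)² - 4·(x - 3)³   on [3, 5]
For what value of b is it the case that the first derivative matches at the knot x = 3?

3

S_0'(x) = 0 - 6·(x - 2) + 9·(x - 2)², so S_0'(3) = 3. On the right, S_1'(3) = b, so b = 3.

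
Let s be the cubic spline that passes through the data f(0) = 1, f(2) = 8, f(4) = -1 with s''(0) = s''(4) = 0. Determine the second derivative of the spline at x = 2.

Put σ_i = s'' at the i-th knot. Here h = (2, 2) and Δ = (7/2, -9/2), so the interior equations h_(i-1)·σ_(i-1) + 2(h_(i-1)+h_i)·σ_i + h_i·σ_(i+1) = 6(Δ_i − Δ_(i-1)) read
  2·σ_0 + 8·σ_1 + 2·σ_2 = 6(Δ_1 - Δ_0) = -48
Natural end conditions: σ_0 = σ_2 = 0.
Solving the tridiagonal system: σ_0 = 0, σ_1 = -6, σ_2 = 0.

-6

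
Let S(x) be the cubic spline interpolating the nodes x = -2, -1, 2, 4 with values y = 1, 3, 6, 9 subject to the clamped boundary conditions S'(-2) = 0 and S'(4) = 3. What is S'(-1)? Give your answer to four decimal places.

2.5577

Write M_i for S''(x_i). With h_i = 1, 3, 2 and divided differences Δ_i = 2, 1, 3/2, the continuity of S' gives the tridiagonal system
  1·M_0 + 8·M_1 + 3·M_2 = 6(Δ_1 - Δ_0) = -6
  3·M_1 + 10·M_2 + 2·M_3 = 6(Δ_2 - Δ_1) = 3
Clamped end conditions give two more equations: 2h_0·M_0 + h_0·M_1 = 6(Δ_0 - S'(-2)) = 12 and h_2·M_2 + 2h_2·M_3 = 6(S'(4) - Δ_2) = 9.
Hence M_0 = 179/26, M_1 = -23/13, M_2 = 11/26, M_3 = 53/26.
On [-1, 2], S'(x) = b_1 + 2c_1·(x + 1) + 3d_1·(x + 1)² with b_1 = Δ_1 - h_1(2M_1 + M_2)/6 = 133/52, c_1 = M_1/2 = -23/26, d_1 = (M_2 - M_1)/(6h_1) = 19/156. So S'(-1) = 133/52.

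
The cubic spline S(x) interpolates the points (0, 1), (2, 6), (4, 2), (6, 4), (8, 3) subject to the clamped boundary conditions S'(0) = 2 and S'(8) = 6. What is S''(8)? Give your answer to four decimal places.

12.5000

Write M_i for S''(x_i). With h_i = 2, 2, 2, 2 and divided differences Δ_i = 5/2, -2, 1, -1/2, the continuity of S' gives the tridiagonal system
  2·M_0 + 8·M_1 + 2·M_2 = 6(Δ_1 - Δ_0) = -27
  2·M_1 + 8·M_2 + 2·M_3 = 6(Δ_2 - Δ_1) = 18
  2·M_2 + 8·M_3 + 2·M_4 = 6(Δ_3 - Δ_2) = -9
Clamped end conditions give two more equations: 2h_0·M_0 + h_0·M_1 = 6(Δ_0 - S'(0)) = 3 and h_3·M_3 + 2h_3·M_4 = 6(S'(8) - Δ_3) = 39.
Forward elimination and back-substitution give M_0 = 7/2, M_1 = -11/2, M_2 = 5, M_3 = -11/2, M_4 = 25/2.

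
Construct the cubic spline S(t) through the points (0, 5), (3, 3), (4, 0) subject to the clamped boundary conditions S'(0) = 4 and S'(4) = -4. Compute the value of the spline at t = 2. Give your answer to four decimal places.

5.5741

Let M_i = S''(x_i). Step sizes h_i = 3, 1; slopes of the chords Δ_i = (y_(i+1) - y_i)/h_i = -2/3, -3.
  3·M_0 + 8·M_1 + 1·M_2 = 6(Δ_1 - Δ_0) = -14
Clamped end conditions give two more equations: 2h_0·M_0 + h_0·M_1 = 6(Δ_0 - S'(0)) = -28 and h_1·M_1 + 2h_1·M_2 = 6(S'(4) - Δ_1) = -6.
Solving: M_0 = -59/12, M_1 = 1/2, M_2 = -13/4.
On [0, 3], S(t) = 5 + 4·t - 59/24·t² + 65/216·t³.
With t = 2: S(2) = 301/54.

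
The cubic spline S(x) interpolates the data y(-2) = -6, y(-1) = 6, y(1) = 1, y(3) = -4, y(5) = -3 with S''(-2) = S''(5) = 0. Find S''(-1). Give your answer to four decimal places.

-15.6951

Let m_i = S''(x_i). Step sizes h_i = 1, 2, 2, 2; slopes of the chords Δ_i = (y_(i+1) - y_i)/h_i = 12, -5/2, -5/2, 1/2.
  1·m_0 + 6·m_1 + 2·m_2 = 6(Δ_1 - Δ_0) = -87
  2·m_1 + 8·m_2 + 2·m_3 = 6(Δ_2 - Δ_1) = 0
  2·m_2 + 8·m_3 + 2·m_4 = 6(Δ_3 - Δ_2) = 18
Natural end conditions: m_0 = m_4 = 0.
Forward elimination and back-substitution give m_0 = 0, m_1 = -1287/82, m_2 = 147/41, m_3 = 111/82, m_4 = 0.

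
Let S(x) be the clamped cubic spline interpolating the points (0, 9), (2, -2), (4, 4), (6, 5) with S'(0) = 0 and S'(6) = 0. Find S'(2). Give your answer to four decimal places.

Write M_i for S''(x_i). With h_i = 2, 2, 2 and divided differences Δ_i = -11/2, 3, 1/2, the continuity of S' gives the tridiagonal system
  2·M_0 + 8·M_1 + 2·M_2 = 6(Δ_1 - Δ_0) = 51
  2·M_1 + 8·M_2 + 2·M_3 = 6(Δ_2 - Δ_1) = -15
Clamped end conditions give two more equations: 2h_0·M_0 + h_0·M_1 = 6(Δ_0 - S'(0)) = -33 and h_2·M_2 + 2h_2·M_3 = 6(S'(6) - Δ_2) = -3.
Solving the tridiagonal system: M_0 = -69/5, M_1 = 111/10, M_2 = -51/10, M_3 = 9/5.
On [2, 4], S'(x) = b_1 + 2c_1·(x - 2) + 3d_1·(x - 2)² with b_1 = Δ_1 - h_1(2M_1 + M_2)/6 = -27/10, c_1 = M_1/2 = 111/20, d_1 = (M_2 - M_1)/(6h_1) = -27/20. So S'(2) = -27/10.

-2.7000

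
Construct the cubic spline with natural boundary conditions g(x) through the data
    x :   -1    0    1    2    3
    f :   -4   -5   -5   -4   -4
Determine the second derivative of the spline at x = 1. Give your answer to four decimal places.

1.7143

Write m_i for g''(x_i). With h_i = 1, 1, 1, 1 and divided differences Δ_i = -1, 0, 1, 0, the continuity of g' gives the tridiagonal system
  1·m_0 + 4·m_1 + 1·m_2 = 6(Δ_1 - Δ_0) = 6
  1·m_1 + 4·m_2 + 1·m_3 = 6(Δ_2 - Δ_1) = 6
  1·m_2 + 4·m_3 + 1·m_4 = 6(Δ_3 - Δ_2) = -6
Natural end conditions: m_0 = m_4 = 0.
Hence m_0 = 0, m_1 = 15/14, m_2 = 12/7, m_3 = -27/14, m_4 = 0.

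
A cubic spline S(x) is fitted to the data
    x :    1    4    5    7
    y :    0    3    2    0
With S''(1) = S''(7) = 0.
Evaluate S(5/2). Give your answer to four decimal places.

2.3617

Write m_i for S''(x_i). With h_i = 3, 1, 2 and divided differences Δ_i = 1, -1, -1, the continuity of S' gives the tridiagonal system
  3·m_0 + 8·m_1 + 1·m_2 = 6(Δ_1 - Δ_0) = -12
  1·m_1 + 6·m_2 + 2·m_3 = 6(Δ_2 - Δ_1) = 0
Natural end conditions: m_0 = m_3 = 0.
Solving the tridiagonal system: m_0 = 0, m_1 = -72/47, m_2 = 12/47, m_3 = 0.
On [1, 4], S(x) = 0 + 83/47·(x - 1) + 0·(x - 1)² - 4/47·(x - 1)³.
With (x - 1) = 3/2: S(5/2) = 111/47.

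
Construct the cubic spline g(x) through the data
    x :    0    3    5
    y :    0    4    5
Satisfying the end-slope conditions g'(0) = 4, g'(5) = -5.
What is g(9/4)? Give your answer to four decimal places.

3.1148

Put M_i = g'' at the i-th knot. Here h = (3, 2) and Δ = (4/3, 1/2), so the interior equations h_(i-1)·M_(i-1) + 2(h_(i-1)+h_i)·M_i + h_i·M_(i+1) = 6(Δ_i − Δ_(i-1)) read
  3·M_0 + 10·M_1 + 2·M_2 = 6(Δ_1 - Δ_0) = -5
Clamped end conditions give two more equations: 2h_0·M_0 + h_0·M_1 = 6(Δ_0 - g'(0)) = -16 and h_1·M_1 + 2h_1·M_2 = 6(g'(5) - Δ_1) = -33.
Solving: M_0 = -119/30, M_1 = 13/5, M_2 = -191/20.
On [0, 3], g(x) = 0 + 4·x - 119/60·x² + 197/540·x³.
With x = 9/4: g(9/4) = 3987/1280.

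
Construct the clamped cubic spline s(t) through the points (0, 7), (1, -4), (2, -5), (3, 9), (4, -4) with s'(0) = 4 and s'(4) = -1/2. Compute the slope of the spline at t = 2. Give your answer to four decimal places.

Put m_i = s'' at the i-th knot. Here h = (1, 1, 1, 1) and Δ = (-11, -1, 14, -13), so the interior equations h_(i-1)·m_(i-1) + 2(h_(i-1)+h_i)·m_i + h_i·m_(i+1) = 6(Δ_i − Δ_(i-1)) read
  1·m_0 + 4·m_1 + 1·m_2 = 6(Δ_1 - Δ_0) = 60
  1·m_1 + 4·m_2 + 1·m_3 = 6(Δ_2 - Δ_1) = 90
  1·m_2 + 4·m_3 + 1·m_4 = 6(Δ_3 - Δ_2) = -162
Clamped end conditions give two more equations: 2h_0·m_0 + h_0·m_1 = 6(Δ_0 - s'(0)) = -90 and h_3·m_3 + 2h_3·m_4 = 6(s'(4) - Δ_3) = 75.
Solving: m_0 = -441/8, m_1 = 81/4, m_2 = 273/8, m_3 = -267/4, m_4 = 567/8.
On [2, 3], s'(t) = b_2 + 2c_2·(t - 2) + 3d_2·(t - 2)² with b_2 = Δ_2 - h_2(2m_2 + m_3)/6 = 55/4, c_2 = m_2/2 = 273/16, d_2 = (m_3 - m_2)/(6h_2) = -269/16. So s'(2) = 55/4.

13.7500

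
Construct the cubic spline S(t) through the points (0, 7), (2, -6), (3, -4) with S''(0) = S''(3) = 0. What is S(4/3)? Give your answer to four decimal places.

Let M_i = S''(x_i). Step sizes h_i = 2, 1; slopes of the chords Δ_i = (y_(i+1) - y_i)/h_i = -13/2, 2.
  2·M_0 + 6·M_1 + 1·M_2 = 6(Δ_1 - Δ_0) = 51
Natural end conditions: M_0 = M_2 = 0.
Forward elimination and back-substitution give M_0 = 0, M_1 = 17/2, M_2 = 0.
On [0, 2], S(t) = 7 - 28/3·t + 0·t² + 17/24·t³.
With t = 4/3: S(4/3) = -305/81.

-3.7654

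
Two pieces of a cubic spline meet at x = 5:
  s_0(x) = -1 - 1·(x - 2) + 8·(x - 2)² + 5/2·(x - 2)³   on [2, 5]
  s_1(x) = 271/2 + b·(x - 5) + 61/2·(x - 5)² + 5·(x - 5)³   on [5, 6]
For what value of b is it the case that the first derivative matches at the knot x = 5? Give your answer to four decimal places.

114.5000

s_0'(x) = -1 + 16·(x - 2) + 15/2·(x - 2)², so s_0'(5) = 229/2. On the right, s_1'(5) = b, so b = 229/2.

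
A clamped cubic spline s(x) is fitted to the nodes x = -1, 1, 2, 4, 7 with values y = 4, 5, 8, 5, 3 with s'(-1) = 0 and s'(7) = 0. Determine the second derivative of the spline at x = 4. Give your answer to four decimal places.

Write m_i for s''(x_i). With h_i = 2, 1, 2, 3 and divided differences Δ_i = 1/2, 3, -3/2, -2/3, the continuity of s' gives the tridiagonal system
  2·m_0 + 6·m_1 + 1·m_2 = 6(Δ_1 - Δ_0) = 15
  1·m_1 + 6·m_2 + 2·m_3 = 6(Δ_2 - Δ_1) = -27
  2·m_2 + 10·m_3 + 3·m_4 = 6(Δ_3 - Δ_2) = 5
Clamped end conditions give two more equations: 2h_0·m_0 + h_0·m_1 = 6(Δ_0 - s'(-1)) = 3 and h_3·m_3 + 2h_3·m_4 = 6(s'(7) - Δ_3) = 4.
Hence m_0 = -707/604, m_1 = 580/151, m_2 = -1723/302, m_3 = 256/151, m_4 = -82/453.

1.6954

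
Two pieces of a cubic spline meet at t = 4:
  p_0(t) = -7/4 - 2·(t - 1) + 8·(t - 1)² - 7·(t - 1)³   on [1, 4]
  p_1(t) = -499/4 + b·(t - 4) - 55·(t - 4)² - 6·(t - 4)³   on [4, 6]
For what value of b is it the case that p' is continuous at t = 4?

p_0'(t) = -2 + 16·(t - 1) - 21·(t - 1)², so p_0'(4) = -143. On the right, p_1'(4) = b, so b = -143.

-143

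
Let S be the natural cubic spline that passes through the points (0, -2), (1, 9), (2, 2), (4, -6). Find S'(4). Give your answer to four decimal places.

Write M_i for S''(x_i). With h_i = 1, 1, 2 and divided differences Δ_i = 11, -7, -4, the continuity of S' gives the tridiagonal system
  1·M_0 + 4·M_1 + 1·M_2 = 6(Δ_1 - Δ_0) = -108
  1·M_1 + 6·M_2 + 2·M_3 = 6(Δ_2 - Δ_1) = 18
Natural end conditions: M_0 = M_3 = 0.
Solving the tridiagonal system: M_0 = 0, M_1 = -666/23, M_2 = 180/23, M_3 = 0.
On [2, 4], S'(x) = b_2 + 2c_2·(x - 2) + 3d_2·(x - 2)² with b_2 = Δ_2 - h_2(2M_2 + M_3)/6 = -212/23, c_2 = M_2/2 = 90/23, d_2 = (M_3 - M_2)/(6h_2) = -15/23. So S'(4) = -32/23.

-1.3913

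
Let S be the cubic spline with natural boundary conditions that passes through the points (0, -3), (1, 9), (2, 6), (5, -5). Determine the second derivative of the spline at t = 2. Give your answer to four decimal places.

2.3871

Let m_i = S''(x_i). Step sizes h_i = 1, 1, 3; slopes of the chords Δ_i = (y_(i+1) - y_i)/h_i = 12, -3, -11/3.
  1·m_0 + 4·m_1 + 1·m_2 = 6(Δ_1 - Δ_0) = -90
  1·m_1 + 8·m_2 + 3·m_3 = 6(Δ_2 - Δ_1) = -4
Natural end conditions: m_0 = m_3 = 0.
Forward elimination and back-substitution give m_0 = 0, m_1 = -716/31, m_2 = 74/31, m_3 = 0.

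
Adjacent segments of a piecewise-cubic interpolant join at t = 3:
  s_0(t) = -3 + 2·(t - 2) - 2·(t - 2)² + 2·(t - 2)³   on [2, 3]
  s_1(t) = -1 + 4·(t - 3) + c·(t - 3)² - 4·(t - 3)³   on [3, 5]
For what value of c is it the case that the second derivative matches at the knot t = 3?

4

s_0''(t) = -4 + 12·(t - 2), so s_0''(3) = 8. On the right, s_1''(3) = 2c, so c = 4.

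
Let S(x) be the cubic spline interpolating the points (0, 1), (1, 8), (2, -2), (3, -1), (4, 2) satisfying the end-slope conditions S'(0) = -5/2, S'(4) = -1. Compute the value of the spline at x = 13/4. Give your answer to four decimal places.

0.2602

Let σ_i = S''(x_i). Step sizes h_i = 1, 1, 1, 1; slopes of the chords Δ_i = (y_(i+1) - y_i)/h_i = 7, -10, 1, 3.
  1·σ_0 + 4·σ_1 + 1·σ_2 = 6(Δ_1 - Δ_0) = -102
  1·σ_1 + 4·σ_2 + 1·σ_3 = 6(Δ_2 - Δ_1) = 66
  1·σ_2 + 4·σ_3 + 1·σ_4 = 6(Δ_3 - Δ_2) = 12
Clamped end conditions give two more equations: 2h_0·σ_0 + h_0·σ_1 = 6(Δ_0 - S'(0)) = 57 and h_3·σ_3 + 2h_3·σ_4 = 6(S'(4) - Δ_3) = -24.
Solving: σ_0 = 2865/56, σ_1 = -1269/28, σ_2 = 225/8, σ_3 = -33/28, σ_4 = -639/56.
On [3, 4], S(x) = -1 + 593/112·(x - 3) - 33/56·(x - 3)² - 191/112·(x - 3)³.
With (x - 3) = 1/4: S(13/4) = 1865/7168.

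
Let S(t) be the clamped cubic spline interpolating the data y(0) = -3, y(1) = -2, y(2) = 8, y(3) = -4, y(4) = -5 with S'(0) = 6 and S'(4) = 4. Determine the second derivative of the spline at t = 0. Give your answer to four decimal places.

Write m_i for S''(x_i). With h_i = 1, 1, 1, 1 and divided differences Δ_i = 1, 10, -12, -1, the continuity of S' gives the tridiagonal system
  1·m_0 + 4·m_1 + 1·m_2 = 6(Δ_1 - Δ_0) = 54
  1·m_1 + 4·m_2 + 1·m_3 = 6(Δ_2 - Δ_1) = -132
  1·m_2 + 4·m_3 + 1·m_4 = 6(Δ_3 - Δ_2) = 66
Clamped end conditions give two more equations: 2h_0·m_0 + h_0·m_1 = 6(Δ_0 - S'(0)) = -30 and h_3·m_3 + 2h_3·m_4 = 6(S'(4) - Δ_3) = 30.
Solving: m_0 = -445/14, m_1 = 235/7, m_2 = -97/2, m_3 = 199/7, m_4 = 11/14.

-31.7857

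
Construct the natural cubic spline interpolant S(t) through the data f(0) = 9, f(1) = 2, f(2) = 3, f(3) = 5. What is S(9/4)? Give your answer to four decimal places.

Put m_i = S'' at the i-th knot. Here h = (1, 1, 1) and Δ = (-7, 1, 2), so the interior equations h_(i-1)·m_(i-1) + 2(h_(i-1)+h_i)·m_i + h_i·m_(i+1) = 6(Δ_i − Δ_(i-1)) read
  1·m_0 + 4·m_1 + 1·m_2 = 6(Δ_1 - Δ_0) = 48
  1·m_1 + 4·m_2 + 1·m_3 = 6(Δ_2 - Δ_1) = 6
Natural end conditions: m_0 = m_3 = 0.
Solving: m_0 = 0, m_1 = 62/5, m_2 = -8/5, m_3 = 0.
On [2, 3], S(t) = 3 + 38/15·(t - 2) - 4/5·(t - 2)² + 4/15·(t - 2)³.
With (t - 2) = 1/4: S(9/4) = 287/80.

3.5875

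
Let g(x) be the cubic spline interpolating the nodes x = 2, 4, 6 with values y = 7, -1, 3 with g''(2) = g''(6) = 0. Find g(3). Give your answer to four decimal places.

1.8750

Write σ_i for g''(x_i). With h_i = 2, 2 and divided differences Δ_i = -4, 2, the continuity of g' gives the tridiagonal system
  2·σ_0 + 8·σ_1 + 2·σ_2 = 6(Δ_1 - Δ_0) = 36
Natural end conditions: σ_0 = σ_2 = 0.
Solving: σ_0 = 0, σ_1 = 9/2, σ_2 = 0.
On [2, 4], g(x) = 7 - 11/2·(x - 2) + 0·(x - 2)² + 3/8·(x - 2)³.
With (x - 2) = 1: g(3) = 15/8.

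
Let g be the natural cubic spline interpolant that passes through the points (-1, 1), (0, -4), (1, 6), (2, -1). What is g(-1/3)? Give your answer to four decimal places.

Let m_i = g''(x_i). Step sizes h_i = 1, 1, 1; slopes of the chords Δ_i = (y_(i+1) - y_i)/h_i = -5, 10, -7.
  1·m_0 + 4·m_1 + 1·m_2 = 6(Δ_1 - Δ_0) = 90
  1·m_1 + 4·m_2 + 1·m_3 = 6(Δ_2 - Δ_1) = -102
Natural end conditions: m_0 = m_3 = 0.
Hence m_0 = 0, m_1 = 154/5, m_2 = -166/5, m_3 = 0.
On [-1, 0], g(t) = 1 - 152/15·(t + 1) + 0·(t + 1)² + 77/15·(t + 1)³.
With (t + 1) = 2/3: g(-1/3) = -343/81.

-4.2346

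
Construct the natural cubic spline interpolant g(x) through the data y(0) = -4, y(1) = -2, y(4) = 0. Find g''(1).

-1

Let M_i = g''(x_i). Step sizes h_i = 1, 3; slopes of the chords Δ_i = (y_(i+1) - y_i)/h_i = 2, 2/3.
  1·M_0 + 8·M_1 + 3·M_2 = 6(Δ_1 - Δ_0) = -8
Natural end conditions: M_0 = M_2 = 0.
Solving: M_0 = 0, M_1 = -1, M_2 = 0.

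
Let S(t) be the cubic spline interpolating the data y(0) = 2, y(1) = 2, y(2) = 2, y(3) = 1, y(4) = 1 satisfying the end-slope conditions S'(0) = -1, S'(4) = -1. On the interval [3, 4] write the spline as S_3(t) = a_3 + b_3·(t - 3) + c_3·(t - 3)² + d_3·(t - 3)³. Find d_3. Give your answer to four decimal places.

Let M_i = S''(x_i). Step sizes h_i = 1, 1, 1, 1; slopes of the chords Δ_i = (y_(i+1) - y_i)/h_i = 0, 0, -1, 0.
  1·M_0 + 4·M_1 + 1·M_2 = 6(Δ_1 - Δ_0) = 0
  1·M_1 + 4·M_2 + 1·M_3 = 6(Δ_2 - Δ_1) = -6
  1·M_2 + 4·M_3 + 1·M_4 = 6(Δ_3 - Δ_2) = 6
Clamped end conditions give two more equations: 2h_0·M_0 + h_0·M_1 = 6(Δ_0 - S'(0)) = 6 and h_3·M_3 + 2h_3·M_4 = 6(S'(4) - Δ_3) = -6.
Solving: M_0 = 87/28, M_1 = -3/14, M_2 = -9/4, M_3 = 45/14, M_4 = -129/28.
On [3, 4], with S_3(t) = a_3 + b_3·(t - 3) + c_3·(t - 3)² + d_3·(t - 3)³: c_3 = M_3/2 = 45/28, d_3 = (M_4 - M_3)/(6h_3) = -73/56, b_3 = Δ_3 - h_3(2M_3 + M_4)/6 = -17/56.

-1.3036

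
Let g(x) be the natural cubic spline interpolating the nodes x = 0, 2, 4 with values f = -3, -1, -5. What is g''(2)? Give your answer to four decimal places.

Let M_i = g''(x_i). Step sizes h_i = 2, 2; slopes of the chords Δ_i = (y_(i+1) - y_i)/h_i = 1, -2.
  2·M_0 + 8·M_1 + 2·M_2 = 6(Δ_1 - Δ_0) = -18
Natural end conditions: M_0 = M_2 = 0.
Hence M_0 = 0, M_1 = -9/4, M_2 = 0.

-2.2500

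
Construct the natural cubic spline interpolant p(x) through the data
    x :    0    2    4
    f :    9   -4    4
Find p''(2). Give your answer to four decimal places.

7.8750

Let M_i = p''(x_i). Step sizes h_i = 2, 2; slopes of the chords Δ_i = (y_(i+1) - y_i)/h_i = -13/2, 4.
  2·M_0 + 8·M_1 + 2·M_2 = 6(Δ_1 - Δ_0) = 63
Natural end conditions: M_0 = M_2 = 0.
Forward elimination and back-substitution give M_0 = 0, M_1 = 63/8, M_2 = 0.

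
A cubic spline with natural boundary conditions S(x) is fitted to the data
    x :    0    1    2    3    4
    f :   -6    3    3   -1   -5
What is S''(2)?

-3

Put M_i = S'' at the i-th knot. Here h = (1, 1, 1, 1) and Δ = (9, 0, -4, -4), so the interior equations h_(i-1)·M_(i-1) + 2(h_(i-1)+h_i)·M_i + h_i·M_(i+1) = 6(Δ_i − Δ_(i-1)) read
  1·M_0 + 4·M_1 + 1·M_2 = 6(Δ_1 - Δ_0) = -54
  1·M_1 + 4·M_2 + 1·M_3 = 6(Δ_2 - Δ_1) = -24
  1·M_2 + 4·M_3 + 1·M_4 = 6(Δ_3 - Δ_2) = 0
Natural end conditions: M_0 = M_4 = 0.
Solving the tridiagonal system: M_0 = 0, M_1 = -51/4, M_2 = -3, M_3 = 3/4, M_4 = 0.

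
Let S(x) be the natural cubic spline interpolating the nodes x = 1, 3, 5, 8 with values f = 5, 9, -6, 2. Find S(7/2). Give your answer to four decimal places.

6.0041

With M_i denoting the second derivative at x_i, h_i = 2, 2, 3, and Δ_i = (y_(i+1) − y_i)/h_i = 2, -15/2, 8/3:
  2·M_0 + 8·M_1 + 2·M_2 = 6(Δ_1 - Δ_0) = -57
  2·M_1 + 10·M_2 + 3·M_3 = 6(Δ_2 - Δ_1) = 61
Natural end conditions: M_0 = M_3 = 0.
Forward elimination and back-substitution give M_0 = 0, M_1 = -173/19, M_2 = 301/38, M_3 = 0.
On [3, 5], S(x) = 9 - 232/57·(x - 3) - 173/38·(x - 3)² + 647/456·(x - 3)³.
With (x - 3) = 1/2: S(7/2) = 7301/1216.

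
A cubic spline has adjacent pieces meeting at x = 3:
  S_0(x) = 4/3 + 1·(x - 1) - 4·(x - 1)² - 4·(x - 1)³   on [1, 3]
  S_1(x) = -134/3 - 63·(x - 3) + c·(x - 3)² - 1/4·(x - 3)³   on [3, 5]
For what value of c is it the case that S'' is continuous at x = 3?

S_0''(x) = -8 - 24·(x - 1), so S_0''(3) = -56. On the right, S_1''(3) = 2c, so c = -28.

-28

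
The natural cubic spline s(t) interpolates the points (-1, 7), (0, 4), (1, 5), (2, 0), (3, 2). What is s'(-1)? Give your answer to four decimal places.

-4.6250

With M_i denoting the second derivative at x_i, h_i = 1, 1, 1, 1, and Δ_i = (y_(i+1) − y_i)/h_i = -3, 1, -5, 2:
  1·M_0 + 4·M_1 + 1·M_2 = 6(Δ_1 - Δ_0) = 24
  1·M_1 + 4·M_2 + 1·M_3 = 6(Δ_2 - Δ_1) = -36
  1·M_2 + 4·M_3 + 1·M_4 = 6(Δ_3 - Δ_2) = 42
Natural end conditions: M_0 = M_4 = 0.
Forward elimination and back-substitution give M_0 = 0, M_1 = 39/4, M_2 = -15, M_3 = 57/4, M_4 = 0.
On [-1, 0], s'(t) = b_0 + 2c_0·(t + 1) + 3d_0·(t + 1)² with b_0 = Δ_0 - h_0(2M_0 + M_1)/6 = -37/8, c_0 = M_0/2 = 0, d_0 = (M_1 - M_0)/(6h_0) = 13/8. So s'(-1) = -37/8.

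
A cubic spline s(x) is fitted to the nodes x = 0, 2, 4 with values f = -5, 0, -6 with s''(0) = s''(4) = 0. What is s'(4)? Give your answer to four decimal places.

-4.3750

Write M_i for s''(x_i). With h_i = 2, 2 and divided differences Δ_i = 5/2, -3, the continuity of s' gives the tridiagonal system
  2·M_0 + 8·M_1 + 2·M_2 = 6(Δ_1 - Δ_0) = -33
Natural end conditions: M_0 = M_2 = 0.
Solving the tridiagonal system: M_0 = 0, M_1 = -33/8, M_2 = 0.
On [2, 4], s'(x) = b_1 + 2c_1·(x - 2) + 3d_1·(x - 2)² with b_1 = Δ_1 - h_1(2M_1 + M_2)/6 = -1/4, c_1 = M_1/2 = -33/16, d_1 = (M_2 - M_1)/(6h_1) = 11/32. So s'(4) = -35/8.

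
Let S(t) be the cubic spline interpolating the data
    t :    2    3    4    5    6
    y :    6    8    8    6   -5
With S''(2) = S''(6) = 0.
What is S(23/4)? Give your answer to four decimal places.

-1.7101

With m_i denoting the second derivative at x_i, h_i = 1, 1, 1, 1, and Δ_i = (y_(i+1) − y_i)/h_i = 2, 0, -2, -11:
  1·m_0 + 4·m_1 + 1·m_2 = 6(Δ_1 - Δ_0) = -12
  1·m_1 + 4·m_2 + 1·m_3 = 6(Δ_2 - Δ_1) = -12
  1·m_2 + 4·m_3 + 1·m_4 = 6(Δ_3 - Δ_2) = -54
Natural end conditions: m_0 = m_4 = 0.
Solving: m_0 = 0, m_1 = -93/28, m_2 = 9/7, m_3 = -387/28, m_4 = 0.
On [5, 6], S(t) = 6 - 179/28·(t - 5) - 387/56·(t - 5)² + 129/56·(t - 5)³.
With (t - 5) = 3/4: S(23/4) = -6129/3584.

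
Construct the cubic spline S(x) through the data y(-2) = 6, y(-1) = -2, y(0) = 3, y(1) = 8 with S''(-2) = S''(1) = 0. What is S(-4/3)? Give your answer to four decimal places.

Put σ_i = S'' at the i-th knot. Here h = (1, 1, 1) and Δ = (-8, 5, 5), so the interior equations h_(i-1)·σ_(i-1) + 2(h_(i-1)+h_i)·σ_i + h_i·σ_(i+1) = 6(Δ_i − Δ_(i-1)) read
  1·σ_0 + 4·σ_1 + 1·σ_2 = 6(Δ_1 - Δ_0) = 78
  1·σ_1 + 4·σ_2 + 1·σ_3 = 6(Δ_2 - Δ_1) = 0
Natural end conditions: σ_0 = σ_3 = 0.
Hence σ_0 = 0, σ_1 = 104/5, σ_2 = -26/5, σ_3 = 0.
On [-2, -1], S(x) = 6 - 172/15·(x + 2) + 0·(x + 2)² + 52/15·(x + 2)³.
With (x + 2) = 2/3: S(-4/3) = -50/81.

-0.6173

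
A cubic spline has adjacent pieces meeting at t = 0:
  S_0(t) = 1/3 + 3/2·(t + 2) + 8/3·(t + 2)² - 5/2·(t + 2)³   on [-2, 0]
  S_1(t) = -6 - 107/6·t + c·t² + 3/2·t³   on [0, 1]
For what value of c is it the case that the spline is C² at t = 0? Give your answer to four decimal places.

-12.3333

S_0''(t) = 16/3 - 15·(t + 2), so S_0''(0) = -74/3. On the right, S_1''(0) = 2c, so c = -37/3.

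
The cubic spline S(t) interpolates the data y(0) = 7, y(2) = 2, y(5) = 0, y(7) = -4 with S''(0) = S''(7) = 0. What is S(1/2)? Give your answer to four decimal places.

Write m_i for S''(x_i). With h_i = 2, 3, 2 and divided differences Δ_i = -5/2, -2/3, -2, the continuity of S' gives the tridiagonal system
  2·m_0 + 10·m_1 + 3·m_2 = 6(Δ_1 - Δ_0) = 11
  3·m_1 + 10·m_2 + 2·m_3 = 6(Δ_2 - Δ_1) = -8
Natural end conditions: m_0 = m_3 = 0.
Forward elimination and back-substitution give m_0 = 0, m_1 = 134/91, m_2 = -113/91, m_3 = 0.
On [0, 2], S(t) = 7 - 1633/546·t + 0·t² + 67/546·t³.
With t = 1/2: S(1/2) = 8037/1456.

5.5199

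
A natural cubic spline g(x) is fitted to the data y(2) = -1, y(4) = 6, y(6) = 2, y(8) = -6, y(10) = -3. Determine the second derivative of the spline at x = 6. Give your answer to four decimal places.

With M_i denoting the second derivative at x_i, h_i = 2, 2, 2, 2, and Δ_i = (y_(i+1) − y_i)/h_i = 7/2, -2, -4, 3/2:
  2·M_0 + 8·M_1 + 2·M_2 = 6(Δ_1 - Δ_0) = -33
  2·M_1 + 8·M_2 + 2·M_3 = 6(Δ_2 - Δ_1) = -12
  2·M_2 + 8·M_3 + 2·M_4 = 6(Δ_3 - Δ_2) = 33
Natural end conditions: M_0 = M_4 = 0.
Solving the tridiagonal system: M_0 = 0, M_1 = -207/56, M_2 = -12/7, M_3 = 255/56, M_4 = 0.

-1.7143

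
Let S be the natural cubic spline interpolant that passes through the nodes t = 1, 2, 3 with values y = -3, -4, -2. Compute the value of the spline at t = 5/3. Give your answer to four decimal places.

-3.9444

With σ_i denoting the second derivative at x_i, h_i = 1, 1, and Δ_i = (y_(i+1) − y_i)/h_i = -1, 2:
  1·σ_0 + 4·σ_1 + 1·σ_2 = 6(Δ_1 - Δ_0) = 18
Natural end conditions: σ_0 = σ_2 = 0.
Solving the tridiagonal system: σ_0 = 0, σ_1 = 9/2, σ_2 = 0.
On [1, 2], S(t) = -3 - 7/4·(t - 1) + 0·(t - 1)² + 3/4·(t - 1)³.
With (t - 1) = 2/3: S(5/3) = -71/18.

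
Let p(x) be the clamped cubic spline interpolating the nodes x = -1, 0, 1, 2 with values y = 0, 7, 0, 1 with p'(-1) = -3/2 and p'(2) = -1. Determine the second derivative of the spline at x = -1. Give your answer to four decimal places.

With M_i denoting the second derivative at x_i, h_i = 1, 1, 1, and Δ_i = (y_(i+1) − y_i)/h_i = 7, -7, 1:
  1·M_0 + 4·M_1 + 1·M_2 = 6(Δ_1 - Δ_0) = -84
  1·M_1 + 4·M_2 + 1·M_3 = 6(Δ_2 - Δ_1) = 48
Clamped end conditions give two more equations: 2h_0·M_0 + h_0·M_1 = 6(Δ_0 - p'(-1)) = 51 and h_2·M_2 + 2h_2·M_3 = 6(p'(2) - Δ_2) = -12.
Solving the tridiagonal system: M_0 = 674/15, M_1 = -583/15, M_2 = 398/15, M_3 = -289/15.

44.9333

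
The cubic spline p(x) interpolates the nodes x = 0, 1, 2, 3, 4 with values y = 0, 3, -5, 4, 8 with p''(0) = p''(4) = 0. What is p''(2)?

With m_i denoting the second derivative at x_i, h_i = 1, 1, 1, 1, and Δ_i = (y_(i+1) − y_i)/h_i = 3, -8, 9, 4:
  1·m_0 + 4·m_1 + 1·m_2 = 6(Δ_1 - Δ_0) = -66
  1·m_1 + 4·m_2 + 1·m_3 = 6(Δ_2 - Δ_1) = 102
  1·m_2 + 4·m_3 + 1·m_4 = 6(Δ_3 - Δ_2) = -30
Natural end conditions: m_0 = m_4 = 0.
Solving: m_0 = 0, m_1 = -51/2, m_2 = 36, m_3 = -33/2, m_4 = 0.

36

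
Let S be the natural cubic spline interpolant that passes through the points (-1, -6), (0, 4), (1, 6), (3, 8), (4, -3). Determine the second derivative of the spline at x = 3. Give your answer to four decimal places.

With m_i denoting the second derivative at x_i, h_i = 1, 1, 2, 1, and Δ_i = (y_(i+1) − y_i)/h_i = 10, 2, 1, -11:
  1·m_0 + 4·m_1 + 1·m_2 = 6(Δ_1 - Δ_0) = -48
  1·m_1 + 6·m_2 + 2·m_3 = 6(Δ_2 - Δ_1) = -6
  2·m_2 + 6·m_3 + 1·m_4 = 6(Δ_3 - Δ_2) = -72
Natural end conditions: m_0 = m_4 = 0.
Solving the tridiagonal system: m_0 = 0, m_1 = -822/61, m_2 = 360/61, m_3 = -852/61, m_4 = 0.

-13.9672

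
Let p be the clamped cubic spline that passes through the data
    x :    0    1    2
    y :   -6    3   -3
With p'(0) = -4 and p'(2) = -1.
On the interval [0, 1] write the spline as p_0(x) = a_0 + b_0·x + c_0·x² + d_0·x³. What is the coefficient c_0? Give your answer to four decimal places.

Put M_i = p'' at the i-th knot. Here h = (1, 1) and Δ = (9, -6), so the interior equations h_(i-1)·M_(i-1) + 2(h_(i-1)+h_i)·M_i + h_i·M_(i+1) = 6(Δ_i − Δ_(i-1)) read
  1·M_0 + 4·M_1 + 1·M_2 = 6(Δ_1 - Δ_0) = -90
Clamped end conditions give two more equations: 2h_0·M_0 + h_0·M_1 = 6(Δ_0 - p'(0)) = 78 and h_1·M_1 + 2h_1·M_2 = 6(p'(2) - Δ_1) = 30.
Forward elimination and back-substitution give M_0 = 63, M_1 = -48, M_2 = 39.
On [0, 1], with p_0(x) = a_0 + b_0·x + c_0·x² + d_0·x³: c_0 = M_0/2 = 63/2, d_0 = (M_1 - M_0)/(6h_0) = -37/2, b_0 = Δ_0 - h_0(2M_0 + M_1)/6 = -4.

31.5000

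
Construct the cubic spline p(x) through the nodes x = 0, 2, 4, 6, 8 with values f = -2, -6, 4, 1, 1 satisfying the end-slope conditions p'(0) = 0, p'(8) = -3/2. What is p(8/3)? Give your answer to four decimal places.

Let m_i = p''(x_i). Step sizes h_i = 2, 2, 2, 2; slopes of the chords Δ_i = (y_(i+1) - y_i)/h_i = -2, 5, -3/2, 0.
  2·m_0 + 8·m_1 + 2·m_2 = 6(Δ_1 - Δ_0) = 42
  2·m_1 + 8·m_2 + 2·m_3 = 6(Δ_2 - Δ_1) = -39
  2·m_2 + 8·m_3 + 2·m_4 = 6(Δ_3 - Δ_2) = 9
Clamped end conditions give two more equations: 2h_0·m_0 + h_0·m_1 = 6(Δ_0 - p'(0)) = -12 and h_3·m_3 + 2h_3·m_4 = 6(p'(8) - Δ_3) = -9.
Solving the tridiagonal system: m_0 = -213/28, m_1 = 129/14, m_2 = -33/4, m_3 = 30/7, m_4 = -123/28.
On [2, 4], p(x) = -6 + 45/28·(x - 2) + 129/28·(x - 2)² - 163/112·(x - 2)³.
With (x - 2) = 2/3: p(8/3) = -626/189.

-3.3122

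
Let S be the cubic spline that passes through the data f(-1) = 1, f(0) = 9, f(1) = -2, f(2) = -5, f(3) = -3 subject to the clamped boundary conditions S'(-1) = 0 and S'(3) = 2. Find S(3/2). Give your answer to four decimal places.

-5.0625

Write M_i for S''(x_i). With h_i = 1, 1, 1, 1 and divided differences Δ_i = 8, -11, -3, 2, the continuity of S' gives the tridiagonal system
  1·M_0 + 4·M_1 + 1·M_2 = 6(Δ_1 - Δ_0) = -114
  1·M_1 + 4·M_2 + 1·M_3 = 6(Δ_2 - Δ_1) = 48
  1·M_2 + 4·M_3 + 1·M_4 = 6(Δ_3 - Δ_2) = 30
Clamped end conditions give two more equations: 2h_0·M_0 + h_0·M_1 = 6(Δ_0 - S'(-1)) = 48 and h_3·M_3 + 2h_3·M_4 = 6(S'(3) - Δ_3) = 0.
Solving: M_0 = 47, M_1 = -46, M_2 = 23, M_3 = 2, M_4 = -1.
On [1, 2], S(x) = -2 - 11·(x - 1) + 23/2·(x - 1)² - 7/2·(x - 1)³.
With (x - 1) = 1/2: S(3/2) = -81/16.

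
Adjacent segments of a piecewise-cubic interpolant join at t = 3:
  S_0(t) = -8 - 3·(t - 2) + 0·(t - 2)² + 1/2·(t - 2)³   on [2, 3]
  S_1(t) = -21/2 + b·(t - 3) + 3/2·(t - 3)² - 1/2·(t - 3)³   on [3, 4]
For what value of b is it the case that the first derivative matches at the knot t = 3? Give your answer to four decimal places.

S_0'(t) = -3 + 0·(t - 2) + 3/2·(t - 2)², so S_0'(3) = -3/2. On the right, S_1'(3) = b, so b = -3/2.

-1.5000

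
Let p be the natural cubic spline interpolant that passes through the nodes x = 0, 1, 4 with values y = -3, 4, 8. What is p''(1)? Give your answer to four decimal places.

-4.2500

Put M_i = p'' at the i-th knot. Here h = (1, 3) and Δ = (7, 4/3), so the interior equations h_(i-1)·M_(i-1) + 2(h_(i-1)+h_i)·M_i + h_i·M_(i+1) = 6(Δ_i − Δ_(i-1)) read
  1·M_0 + 8·M_1 + 3·M_2 = 6(Δ_1 - Δ_0) = -34
Natural end conditions: M_0 = M_2 = 0.
Hence M_0 = 0, M_1 = -17/4, M_2 = 0.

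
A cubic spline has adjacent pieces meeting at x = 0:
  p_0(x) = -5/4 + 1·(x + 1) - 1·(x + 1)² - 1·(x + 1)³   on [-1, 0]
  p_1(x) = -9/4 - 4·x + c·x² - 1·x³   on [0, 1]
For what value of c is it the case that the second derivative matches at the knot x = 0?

p_0''(x) = -2 - 6·(x + 1), so p_0''(0) = -8. On the right, p_1''(0) = 2c, so c = -4.

-4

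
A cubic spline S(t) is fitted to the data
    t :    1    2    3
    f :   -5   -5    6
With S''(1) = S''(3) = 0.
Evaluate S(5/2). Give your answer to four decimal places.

With σ_i denoting the second derivative at x_i, h_i = 1, 1, and Δ_i = (y_(i+1) − y_i)/h_i = 0, 11:
  1·σ_0 + 4·σ_1 + 1·σ_2 = 6(Δ_1 - Δ_0) = 66
Natural end conditions: σ_0 = σ_2 = 0.
Forward elimination and back-substitution give σ_0 = 0, σ_1 = 33/2, σ_2 = 0.
On [2, 3], S(t) = -5 + 11/2·(t - 2) + 33/4·(t - 2)² - 11/4·(t - 2)³.
With (t - 2) = 1/2: S(5/2) = -17/32.

-0.5313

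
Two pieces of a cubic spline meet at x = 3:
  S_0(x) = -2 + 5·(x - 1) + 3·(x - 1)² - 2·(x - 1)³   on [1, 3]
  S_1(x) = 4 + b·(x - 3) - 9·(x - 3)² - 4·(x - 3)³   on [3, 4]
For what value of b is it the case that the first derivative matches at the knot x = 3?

S_0'(x) = 5 + 6·(x - 1) - 6·(x - 1)², so S_0'(3) = -7. On the right, S_1'(3) = b, so b = -7.

-7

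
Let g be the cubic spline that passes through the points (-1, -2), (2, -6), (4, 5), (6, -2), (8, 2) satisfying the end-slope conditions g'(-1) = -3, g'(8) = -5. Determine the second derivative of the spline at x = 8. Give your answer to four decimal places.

-15.9565

With m_i denoting the second derivative at x_i, h_i = 3, 2, 2, 2, and Δ_i = (y_(i+1) − y_i)/h_i = -4/3, 11/2, -7/2, 2:
  3·m_0 + 10·m_1 + 2·m_2 = 6(Δ_1 - Δ_0) = 41
  2·m_1 + 8·m_2 + 2·m_3 = 6(Δ_2 - Δ_1) = -54
  2·m_2 + 8·m_3 + 2·m_4 = 6(Δ_3 - Δ_2) = 33
Clamped end conditions give two more equations: 2h_0·m_0 + h_0·m_1 = 6(Δ_0 - g'(-1)) = 10 and h_3·m_3 + 2h_3·m_4 = 6(g'(8) - Δ_3) = -42.
Forward elimination and back-substitution give m_0 = -122/69, m_1 = 158/23, m_2 = -515/46, m_3 = 251/23, m_4 = -367/23.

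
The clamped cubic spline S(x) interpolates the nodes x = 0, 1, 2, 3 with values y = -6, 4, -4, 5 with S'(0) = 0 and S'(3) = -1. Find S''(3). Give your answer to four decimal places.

Write σ_i for S''(x_i). With h_i = 1, 1, 1 and divided differences Δ_i = 10, -8, 9, the continuity of S' gives the tridiagonal system
  1·σ_0 + 4·σ_1 + 1·σ_2 = 6(Δ_1 - Δ_0) = -108
  1·σ_1 + 4·σ_2 + 1·σ_3 = 6(Δ_2 - Δ_1) = 102
Clamped end conditions give two more equations: 2h_0·σ_0 + h_0·σ_1 = 6(Δ_0 - S'(0)) = 60 and h_2·σ_2 + 2h_2·σ_3 = 6(S'(3) - Δ_2) = -60.
Forward elimination and back-substitution give σ_0 = 172/3, σ_1 = -164/3, σ_2 = 160/3, σ_3 = -170/3.

-56.6667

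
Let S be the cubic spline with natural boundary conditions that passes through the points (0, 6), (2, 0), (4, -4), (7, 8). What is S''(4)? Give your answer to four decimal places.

3.6316

With M_i denoting the second derivative at x_i, h_i = 2, 2, 3, and Δ_i = (y_(i+1) − y_i)/h_i = -3, -2, 4:
  2·M_0 + 8·M_1 + 2·M_2 = 6(Δ_1 - Δ_0) = 6
  2·M_1 + 10·M_2 + 3·M_3 = 6(Δ_2 - Δ_1) = 36
Natural end conditions: M_0 = M_3 = 0.
Hence M_0 = 0, M_1 = -3/19, M_2 = 69/19, M_3 = 0.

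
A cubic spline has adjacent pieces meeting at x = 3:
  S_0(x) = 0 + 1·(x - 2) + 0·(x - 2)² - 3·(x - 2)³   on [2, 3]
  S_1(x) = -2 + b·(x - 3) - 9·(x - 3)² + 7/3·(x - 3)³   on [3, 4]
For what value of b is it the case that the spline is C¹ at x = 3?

S_0'(x) = 1 + 0·(x - 2) - 9·(x - 2)², so S_0'(3) = -8. On the right, S_1'(3) = b, so b = -8.

-8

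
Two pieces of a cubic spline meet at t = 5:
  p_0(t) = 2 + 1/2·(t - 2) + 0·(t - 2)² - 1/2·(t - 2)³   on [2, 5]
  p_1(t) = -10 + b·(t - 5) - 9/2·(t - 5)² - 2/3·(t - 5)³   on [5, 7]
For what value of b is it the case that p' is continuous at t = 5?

p_0'(t) = 1/2 + 0·(t - 2) - 3/2·(t - 2)², so p_0'(5) = -13. On the right, p_1'(5) = b, so b = -13.

-13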